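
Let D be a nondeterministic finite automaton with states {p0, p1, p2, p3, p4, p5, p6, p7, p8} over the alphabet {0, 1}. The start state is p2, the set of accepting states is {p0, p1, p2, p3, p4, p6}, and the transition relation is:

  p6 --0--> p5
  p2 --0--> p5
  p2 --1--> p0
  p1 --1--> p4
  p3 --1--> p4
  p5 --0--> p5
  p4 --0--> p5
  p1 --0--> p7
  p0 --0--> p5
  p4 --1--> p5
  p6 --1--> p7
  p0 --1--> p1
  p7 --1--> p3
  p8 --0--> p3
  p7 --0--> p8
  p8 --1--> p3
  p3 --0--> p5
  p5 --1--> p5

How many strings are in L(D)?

The useful subgraph on states {p0, p1, p2, p3, p4, p7, p8} is acyclic, so L(D) is finite; the longest accepting path visits 7 useful states, giving maximum string length 6.
Counting accepting paths from p2 by length: 1 of length 0, 1 of length 1, 1 of length 2, 1 of length 3, 1 of length 4, 3 of length 5, 2 of length 6. Total 10.

10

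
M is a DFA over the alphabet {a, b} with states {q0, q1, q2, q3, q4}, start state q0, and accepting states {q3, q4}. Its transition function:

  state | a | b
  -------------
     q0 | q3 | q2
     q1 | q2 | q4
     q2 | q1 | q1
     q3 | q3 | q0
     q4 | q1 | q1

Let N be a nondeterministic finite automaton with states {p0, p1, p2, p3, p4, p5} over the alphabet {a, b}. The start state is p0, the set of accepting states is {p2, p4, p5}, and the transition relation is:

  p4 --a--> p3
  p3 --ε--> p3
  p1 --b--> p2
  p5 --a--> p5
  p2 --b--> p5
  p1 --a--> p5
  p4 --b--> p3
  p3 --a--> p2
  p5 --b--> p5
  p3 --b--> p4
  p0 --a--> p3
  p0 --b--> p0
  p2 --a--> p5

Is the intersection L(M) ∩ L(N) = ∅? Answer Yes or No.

No

The string aa is accepted by both M and N.
Hence L(M) ∩ L(N) ≠ ∅.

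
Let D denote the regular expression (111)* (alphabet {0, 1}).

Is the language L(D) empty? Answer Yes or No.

No

The empty string ε matches the expression, so it belongs to L(D).
Since L(D) contains at least one string, it is not empty.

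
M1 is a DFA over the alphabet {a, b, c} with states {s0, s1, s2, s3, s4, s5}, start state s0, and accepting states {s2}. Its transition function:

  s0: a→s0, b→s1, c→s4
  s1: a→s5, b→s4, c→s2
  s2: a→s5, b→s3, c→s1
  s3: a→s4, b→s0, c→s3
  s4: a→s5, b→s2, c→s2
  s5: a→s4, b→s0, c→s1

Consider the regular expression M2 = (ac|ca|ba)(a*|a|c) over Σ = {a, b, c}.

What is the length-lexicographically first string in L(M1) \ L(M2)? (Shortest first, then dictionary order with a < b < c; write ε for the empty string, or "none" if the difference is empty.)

bc

The string bc is accepted by M1 but not by M2.
No shorter string lies in the difference, and bc is the lexicographically first length-2 string in L(M1) \ L(M2).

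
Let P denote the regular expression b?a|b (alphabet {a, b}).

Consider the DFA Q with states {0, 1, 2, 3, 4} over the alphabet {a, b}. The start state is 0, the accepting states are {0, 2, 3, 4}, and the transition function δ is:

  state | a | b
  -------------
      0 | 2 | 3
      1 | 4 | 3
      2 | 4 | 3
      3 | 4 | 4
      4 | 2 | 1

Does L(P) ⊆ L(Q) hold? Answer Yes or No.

Converting the expression P to a DFA (subset construction, then merging equivalent states) gives the minimal DFA with states {p0, p1, p2, p3}, start state p0, accepting states {p1, p2} and transitions p0: a→p1, b→p2; p1: a→p3, b→p3; p2: a→p1, b→p3; p3: a→p3, b→p3.
Exploring the product automaton P × Q from the start pair (p0, 0), following both machines on each input symbol, reaches 8 state pairs: (p0, 0), (p1, 2), (p2, 3), (p3, 4), (p3, 3), (p1, 4), (p3, 2), (p3, 1).
P accepts in {p1, p2} and Q accepts in {0, 2, 3, 4}. The reachable pairs whose P-component is accepting are (p1, 2), (p2, 3), (p1, 4); in each of them the Q-component is accepting too, so the product for L(P) \ L(Q) (P-component accepting, Q-component rejecting) has no reachable accepting pair and the difference is empty.
Hence every string in L(P) is also in L(Q).

Yes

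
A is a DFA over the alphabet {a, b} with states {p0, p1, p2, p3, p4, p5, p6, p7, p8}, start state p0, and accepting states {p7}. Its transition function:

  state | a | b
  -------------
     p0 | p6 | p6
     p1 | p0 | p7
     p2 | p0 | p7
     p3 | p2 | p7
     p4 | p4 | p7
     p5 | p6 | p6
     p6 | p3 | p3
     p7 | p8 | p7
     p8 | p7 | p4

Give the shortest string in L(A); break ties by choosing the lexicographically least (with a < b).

aab

A breadth-first search from p0 reaches an accepting state first via the path p0 → p6 → p3 → p7 on input aab.
No string of length < 3 is accepted (BFS exhausts all shorter strings without reaching an accepting state), and aab is the lexicographically least accepting string of length 3.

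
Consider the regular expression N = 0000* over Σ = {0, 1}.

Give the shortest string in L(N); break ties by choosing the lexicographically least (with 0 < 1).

000

By inspection of the expression, no string of length less than 3 matches, and 000 is the lexicographically first match of length 3.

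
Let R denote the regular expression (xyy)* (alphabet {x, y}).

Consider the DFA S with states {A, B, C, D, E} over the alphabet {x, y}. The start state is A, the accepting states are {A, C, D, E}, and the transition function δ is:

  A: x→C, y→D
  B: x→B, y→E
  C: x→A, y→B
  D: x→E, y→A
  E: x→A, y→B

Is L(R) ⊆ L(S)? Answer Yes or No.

Yes

Converting the expression R to a DFA (subset construction, then merging equivalent states) gives the minimal DFA with states {r0, r1, r2, r3}, start state r0, accepting states {r0} and transitions r0: x→r1, y→r2; r1: x→r2, y→r3; r2: x→r2, y→r2; r3: x→r2, y→r0.
Exploring the product automaton R × S from the start pair (r0, A), following both machines on each input symbol, reaches 11 state pairs: (r0, A), (r1, C), (r2, D), (r2, A), (r3, B), (r2, E), (r2, C), (r2, B), (r0, E), (r1, A), (r3, D).
R accepts in {r0} and S accepts in {A, C, D, E}. The reachable pairs whose R-component is accepting are (r0, A), (r0, E); in each of them the S-component is accepting too, so the product for L(R) \ L(S) (R-component accepting, S-component rejecting) has no reachable accepting pair and the difference is empty.
Hence every string in L(R) is also in L(S).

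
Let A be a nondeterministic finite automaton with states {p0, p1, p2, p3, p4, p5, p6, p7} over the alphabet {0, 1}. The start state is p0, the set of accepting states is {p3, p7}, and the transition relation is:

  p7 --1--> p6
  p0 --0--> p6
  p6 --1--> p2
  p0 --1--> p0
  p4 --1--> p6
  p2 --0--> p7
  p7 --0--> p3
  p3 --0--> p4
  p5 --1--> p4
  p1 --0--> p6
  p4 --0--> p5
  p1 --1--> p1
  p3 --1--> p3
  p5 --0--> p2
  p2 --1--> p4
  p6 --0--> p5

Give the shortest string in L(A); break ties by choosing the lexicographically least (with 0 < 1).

010

A breadth-first search from p0 reaches an accepting state first via the path p0 → p6 → p2 → p7 on input 010.
No string of length < 3 is accepted (BFS exhausts all shorter strings without reaching an accepting state), and 010 is the lexicographically least accepting string of length 3.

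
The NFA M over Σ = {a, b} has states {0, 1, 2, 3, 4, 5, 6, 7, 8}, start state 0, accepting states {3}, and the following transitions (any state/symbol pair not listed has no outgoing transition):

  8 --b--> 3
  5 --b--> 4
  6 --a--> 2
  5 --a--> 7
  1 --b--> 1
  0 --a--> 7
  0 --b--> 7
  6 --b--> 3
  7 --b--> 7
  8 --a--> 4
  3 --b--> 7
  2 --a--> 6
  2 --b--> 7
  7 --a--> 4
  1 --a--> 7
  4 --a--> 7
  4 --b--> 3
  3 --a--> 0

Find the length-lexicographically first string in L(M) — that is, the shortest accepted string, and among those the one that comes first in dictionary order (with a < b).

A breadth-first search from 0 reaches an accepting state first via the path 0 → 7 → 4 → 3 on input aab.
No string of length < 3 is accepted (BFS exhausts all shorter strings without reaching an accepting state), and aab is the lexicographically least accepting string of length 3.

aab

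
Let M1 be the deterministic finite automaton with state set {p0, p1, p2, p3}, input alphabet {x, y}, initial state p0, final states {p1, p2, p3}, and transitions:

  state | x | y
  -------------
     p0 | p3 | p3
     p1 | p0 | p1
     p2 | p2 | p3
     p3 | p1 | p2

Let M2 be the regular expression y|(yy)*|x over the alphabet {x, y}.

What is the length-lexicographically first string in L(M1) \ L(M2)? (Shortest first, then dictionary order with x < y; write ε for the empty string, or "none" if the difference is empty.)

xx

The string xx is accepted by M1 but not by M2.
No shorter string lies in the difference, and xx is the lexicographically first length-2 string in L(M1) \ L(M2).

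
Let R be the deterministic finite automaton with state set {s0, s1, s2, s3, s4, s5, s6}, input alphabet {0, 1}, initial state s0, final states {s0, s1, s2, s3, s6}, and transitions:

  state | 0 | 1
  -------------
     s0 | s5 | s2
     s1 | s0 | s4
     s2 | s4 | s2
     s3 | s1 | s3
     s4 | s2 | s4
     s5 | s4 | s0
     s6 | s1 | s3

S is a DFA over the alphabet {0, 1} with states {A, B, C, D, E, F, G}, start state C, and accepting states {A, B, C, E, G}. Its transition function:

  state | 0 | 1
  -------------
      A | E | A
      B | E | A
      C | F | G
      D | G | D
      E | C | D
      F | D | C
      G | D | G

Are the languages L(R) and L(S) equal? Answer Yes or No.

Exploring the product automaton R × S from the start pair (s0, C), following both machines on each input symbol, reaches 4 state pairs: (s0, C), (s5, F), (s2, G), (s4, D).
R accepts in {s0, s1, s2, s3, s6} and S accepts in {A, B, C, E, G}. In every reachable pair the two components are either both accepting — (s0, C), (s2, G) — or both non-accepting, so no string is accepted by exactly one of the machines: L(R) \ L(S) and L(S) \ L(R) are both empty.
Hence every string is accepted by R iff it is accepted by S, and the two languages coincide.

Yes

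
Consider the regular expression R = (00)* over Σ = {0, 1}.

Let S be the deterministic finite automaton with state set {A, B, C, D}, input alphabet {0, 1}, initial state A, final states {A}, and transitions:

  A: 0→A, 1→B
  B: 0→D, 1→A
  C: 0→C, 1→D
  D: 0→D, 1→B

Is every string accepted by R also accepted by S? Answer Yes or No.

Converting the expression R to a DFA (subset construction, then merging equivalent states) gives the minimal DFA with states {r0, r1, r2}, start state r0, accepting states {r0} and transitions r0: 0→r1, 1→r2; r1: 0→r0, 1→r2; r2: 0→r2, 1→r2.
Exploring the product automaton R × S from the start pair (r0, A), following both machines on each input symbol, reaches 5 state pairs: (r0, A), (r1, A), (r2, B), (r2, D), (r2, A).
R accepts in {r0} and S accepts in {A}. The reachable pairs whose R-component is accepting are (r0, A); in each of them the S-component is accepting too, so the product for L(R) \ L(S) (R-component accepting, S-component rejecting) has no reachable accepting pair and the difference is empty.
Hence every string in L(R) is also in L(S).

Yes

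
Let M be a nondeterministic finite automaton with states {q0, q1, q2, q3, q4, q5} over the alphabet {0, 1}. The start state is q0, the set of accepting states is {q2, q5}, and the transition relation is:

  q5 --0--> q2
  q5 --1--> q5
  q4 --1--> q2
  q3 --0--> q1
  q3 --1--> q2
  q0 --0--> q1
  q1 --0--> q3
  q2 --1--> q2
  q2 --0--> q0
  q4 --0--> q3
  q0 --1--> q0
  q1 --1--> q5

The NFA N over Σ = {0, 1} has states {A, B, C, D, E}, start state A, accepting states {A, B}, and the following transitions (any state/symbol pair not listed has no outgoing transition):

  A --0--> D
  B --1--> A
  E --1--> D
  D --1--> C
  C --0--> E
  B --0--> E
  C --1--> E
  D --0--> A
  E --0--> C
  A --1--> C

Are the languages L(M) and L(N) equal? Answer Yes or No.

No

The string 01 is accepted by M but rejected by N.
So L(M) ≠ L(N).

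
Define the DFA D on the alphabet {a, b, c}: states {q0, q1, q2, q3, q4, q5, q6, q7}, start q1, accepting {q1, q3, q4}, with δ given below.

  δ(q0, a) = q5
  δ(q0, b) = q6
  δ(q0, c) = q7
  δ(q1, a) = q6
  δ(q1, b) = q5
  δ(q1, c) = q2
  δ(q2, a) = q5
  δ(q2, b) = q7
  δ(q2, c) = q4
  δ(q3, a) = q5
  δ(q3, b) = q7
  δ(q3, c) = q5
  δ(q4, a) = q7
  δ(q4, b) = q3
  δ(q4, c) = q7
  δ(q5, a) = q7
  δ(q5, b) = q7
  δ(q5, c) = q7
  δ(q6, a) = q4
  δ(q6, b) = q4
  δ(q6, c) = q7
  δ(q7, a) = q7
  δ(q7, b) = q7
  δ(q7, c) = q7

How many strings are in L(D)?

7

The useful subgraph on states {q1, q2, q3, q4, q6} is acyclic, so L(D) is finite; the longest accepting path visits 4 useful states, giving maximum string length 3.
Counting accepting paths from q1 by length: 1 of length 0, 3 of length 2, 3 of length 3. Total 7.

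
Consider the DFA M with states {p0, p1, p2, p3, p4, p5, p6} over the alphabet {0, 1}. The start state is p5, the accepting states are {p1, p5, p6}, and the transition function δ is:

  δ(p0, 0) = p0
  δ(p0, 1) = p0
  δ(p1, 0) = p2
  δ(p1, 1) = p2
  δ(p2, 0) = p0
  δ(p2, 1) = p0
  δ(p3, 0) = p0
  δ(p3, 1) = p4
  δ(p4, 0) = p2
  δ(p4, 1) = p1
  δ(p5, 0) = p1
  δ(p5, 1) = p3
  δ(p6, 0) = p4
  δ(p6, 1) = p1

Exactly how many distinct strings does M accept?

3

The useful subgraph on states {p1, p3, p4, p5} is acyclic, so L(M) is finite; the longest accepting path visits 4 useful states, giving maximum string length 3.
Counting accepting paths from p5 by length: 1 of length 0, 1 of length 1, 1 of length 3. Total 3.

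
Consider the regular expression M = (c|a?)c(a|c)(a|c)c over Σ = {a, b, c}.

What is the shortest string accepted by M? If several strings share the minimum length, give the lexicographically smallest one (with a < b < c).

caac

By inspection of the expression, no string of length less than 4 matches, and caac is the lexicographically first match of length 4.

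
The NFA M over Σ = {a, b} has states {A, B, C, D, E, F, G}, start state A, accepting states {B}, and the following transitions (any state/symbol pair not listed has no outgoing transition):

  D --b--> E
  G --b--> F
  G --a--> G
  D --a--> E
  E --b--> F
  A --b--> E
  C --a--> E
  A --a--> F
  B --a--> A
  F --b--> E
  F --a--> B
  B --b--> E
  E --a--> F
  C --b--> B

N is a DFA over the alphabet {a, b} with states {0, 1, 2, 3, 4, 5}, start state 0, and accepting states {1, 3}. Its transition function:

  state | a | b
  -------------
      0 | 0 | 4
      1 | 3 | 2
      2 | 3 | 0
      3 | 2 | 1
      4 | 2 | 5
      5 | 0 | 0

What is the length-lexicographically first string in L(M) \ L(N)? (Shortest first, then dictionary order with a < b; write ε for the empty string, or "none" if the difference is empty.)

The string aa is accepted by M but not by N.
No shorter string lies in the difference, and aa is the lexicographically first length-2 string in L(M) \ L(N).

aa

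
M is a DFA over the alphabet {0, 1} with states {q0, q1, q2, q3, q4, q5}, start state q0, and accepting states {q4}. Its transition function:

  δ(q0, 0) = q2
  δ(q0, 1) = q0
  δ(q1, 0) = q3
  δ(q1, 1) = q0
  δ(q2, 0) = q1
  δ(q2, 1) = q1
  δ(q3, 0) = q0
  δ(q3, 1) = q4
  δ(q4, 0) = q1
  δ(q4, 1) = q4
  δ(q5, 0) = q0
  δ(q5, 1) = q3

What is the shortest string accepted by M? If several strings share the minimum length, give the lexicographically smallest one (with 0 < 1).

A breadth-first search from q0 reaches an accepting state first via the path q0 → q2 → q1 → q3 → q4 on input 0001.
No string of length < 4 is accepted (BFS exhausts all shorter strings without reaching an accepting state), and 0001 is the lexicographically least accepting string of length 4.

0001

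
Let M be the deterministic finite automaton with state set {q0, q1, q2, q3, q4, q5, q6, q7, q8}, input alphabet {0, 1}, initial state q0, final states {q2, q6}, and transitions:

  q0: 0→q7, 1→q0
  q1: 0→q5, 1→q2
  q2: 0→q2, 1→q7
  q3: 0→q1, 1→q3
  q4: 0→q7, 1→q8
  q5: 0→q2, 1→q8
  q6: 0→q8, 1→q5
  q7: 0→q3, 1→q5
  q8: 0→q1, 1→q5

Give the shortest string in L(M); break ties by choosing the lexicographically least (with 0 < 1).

A breadth-first search from q0 reaches an accepting state first via the path q0 → q7 → q5 → q2 on input 010.
No string of length < 3 is accepted (BFS exhausts all shorter strings without reaching an accepting state), and 010 is the lexicographically least accepting string of length 3.

010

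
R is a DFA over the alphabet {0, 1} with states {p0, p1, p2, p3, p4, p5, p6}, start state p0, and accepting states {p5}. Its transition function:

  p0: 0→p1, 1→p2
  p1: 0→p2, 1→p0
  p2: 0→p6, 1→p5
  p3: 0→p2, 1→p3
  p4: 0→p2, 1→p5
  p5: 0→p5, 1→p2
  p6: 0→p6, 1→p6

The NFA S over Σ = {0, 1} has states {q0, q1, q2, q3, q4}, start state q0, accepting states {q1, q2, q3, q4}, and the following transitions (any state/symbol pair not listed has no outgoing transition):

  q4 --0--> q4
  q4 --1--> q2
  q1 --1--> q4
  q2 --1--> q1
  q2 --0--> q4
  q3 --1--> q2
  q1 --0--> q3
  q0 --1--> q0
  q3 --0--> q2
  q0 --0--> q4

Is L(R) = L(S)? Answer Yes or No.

The string 11 is accepted by R but rejected by S.
So L(R) ≠ L(S).

No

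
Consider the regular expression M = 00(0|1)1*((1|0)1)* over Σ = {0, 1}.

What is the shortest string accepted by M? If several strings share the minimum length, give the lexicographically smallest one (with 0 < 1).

By inspection of the expression, no string of length less than 3 matches, and 000 is the lexicographically first match of length 3.

000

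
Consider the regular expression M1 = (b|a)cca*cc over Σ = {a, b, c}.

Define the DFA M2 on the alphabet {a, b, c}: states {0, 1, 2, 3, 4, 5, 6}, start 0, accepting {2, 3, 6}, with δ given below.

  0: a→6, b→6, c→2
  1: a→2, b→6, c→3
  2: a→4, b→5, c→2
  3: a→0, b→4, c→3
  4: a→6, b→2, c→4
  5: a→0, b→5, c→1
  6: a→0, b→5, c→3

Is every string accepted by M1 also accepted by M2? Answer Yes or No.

Yes

Converting the expression M1 to a DFA (subset construction, then merging equivalent states) gives the minimal DFA with states {r0, r1, r2, r3, r4, r5, r6}, start state r0, accepting states {r6} and transitions r0: a→r1, b→r1, c→r2; r1: a→r2, b→r2, c→r3; r2: a→r2, b→r2, c→r2; r3: a→r2, b→r2, c→r4; r4: a→r4, b→r2, c→r5; r5: a→r2, b→r2, c→r6; r6: a→r2, b→r2, c→r2.
Exploring the product automaton M1 × M2 from the start pair (r0, 0), following both machines on each input symbol, reaches 17 state pairs: (r0, 0), (r1, 6), (r2, 2), (r2, 0), (r2, 5), (r3, 3), (r2, 4), (r2, 6), (r2, 1), (r4, 3), (r2, 3), (r4, 0), (r5, 3), (r4, 6), (r5, 2), (r6, 3), (r6, 2).
M1 accepts in {r6} and M2 accepts in {2, 3, 6}. The reachable pairs whose M1-component is accepting are (r6, 3), (r6, 2); in each of them the M2-component is accepting too, so the product for L(M1) \ L(M2) (M1-component accepting, M2-component rejecting) has no reachable accepting pair and the difference is empty.
Hence every string in L(M1) is also in L(M2).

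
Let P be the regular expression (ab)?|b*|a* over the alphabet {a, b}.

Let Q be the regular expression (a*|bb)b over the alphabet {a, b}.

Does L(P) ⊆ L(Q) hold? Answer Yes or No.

No

The empty string ε is in L(P) but not in L(Q).
So L(P) ⊄ L(Q).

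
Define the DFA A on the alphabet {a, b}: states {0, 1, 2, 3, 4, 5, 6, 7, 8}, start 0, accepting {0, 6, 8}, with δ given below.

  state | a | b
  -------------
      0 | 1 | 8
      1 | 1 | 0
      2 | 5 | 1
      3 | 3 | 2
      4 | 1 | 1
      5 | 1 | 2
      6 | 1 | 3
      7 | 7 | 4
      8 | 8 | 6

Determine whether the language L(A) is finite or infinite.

infinite

State 8 is reachable from the start and can reach an accepting state, and it lies on the cycle 8 → 8.
Traversing that cycle any number of times yields accepted strings of unbounded length, so the language is infinite.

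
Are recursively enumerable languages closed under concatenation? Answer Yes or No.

Yes

Dovetail over all split points of the input and all step bounds t = 1, 2, …, simulating the recogniser for L₁ on the prefix and the recogniser for L₂ on the suffix for t steps; accept if for some split both accept.
So the recursively enumerable languages are closed under concatenation.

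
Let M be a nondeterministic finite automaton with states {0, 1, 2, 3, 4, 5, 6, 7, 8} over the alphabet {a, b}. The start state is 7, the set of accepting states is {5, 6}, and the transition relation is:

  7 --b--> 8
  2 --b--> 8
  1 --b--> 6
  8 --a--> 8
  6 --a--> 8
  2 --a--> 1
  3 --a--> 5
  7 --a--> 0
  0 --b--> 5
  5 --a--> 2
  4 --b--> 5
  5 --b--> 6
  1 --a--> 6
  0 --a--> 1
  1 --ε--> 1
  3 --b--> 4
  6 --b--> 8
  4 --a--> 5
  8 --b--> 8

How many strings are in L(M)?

The useful subgraph on states {0, 1, 2, 5, 6, 7} is acyclic, so L(M) is finite; the longest accepting path visits 6 useful states, giving maximum string length 5.
Counting accepting paths from 7 by length: 1 of length 2, 3 of length 3, 2 of length 5. Total 6.

6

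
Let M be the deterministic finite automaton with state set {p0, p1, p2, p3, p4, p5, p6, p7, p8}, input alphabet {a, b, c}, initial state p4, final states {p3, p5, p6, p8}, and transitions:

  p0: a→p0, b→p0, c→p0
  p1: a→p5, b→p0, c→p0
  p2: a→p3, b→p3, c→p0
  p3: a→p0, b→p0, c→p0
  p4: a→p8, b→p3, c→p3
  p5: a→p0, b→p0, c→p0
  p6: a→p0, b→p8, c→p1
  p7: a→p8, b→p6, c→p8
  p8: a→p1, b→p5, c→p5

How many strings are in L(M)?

The useful subgraph on states {p1, p3, p4, p5, p8} is acyclic, so L(M) is finite; the longest accepting path visits 4 useful states, giving maximum string length 3.
Counting accepting paths from p4 by length: 3 of length 1, 2 of length 2, 1 of length 3. Total 6.

6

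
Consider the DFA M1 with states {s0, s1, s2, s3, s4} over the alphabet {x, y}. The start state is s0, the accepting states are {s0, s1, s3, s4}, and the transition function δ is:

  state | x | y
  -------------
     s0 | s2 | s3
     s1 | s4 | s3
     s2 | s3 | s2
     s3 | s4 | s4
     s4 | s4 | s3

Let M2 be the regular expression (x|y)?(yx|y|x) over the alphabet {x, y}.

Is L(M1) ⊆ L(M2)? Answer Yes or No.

The empty string ε is in L(M1) but not in L(M2).
So L(M1) ⊄ L(M2).

No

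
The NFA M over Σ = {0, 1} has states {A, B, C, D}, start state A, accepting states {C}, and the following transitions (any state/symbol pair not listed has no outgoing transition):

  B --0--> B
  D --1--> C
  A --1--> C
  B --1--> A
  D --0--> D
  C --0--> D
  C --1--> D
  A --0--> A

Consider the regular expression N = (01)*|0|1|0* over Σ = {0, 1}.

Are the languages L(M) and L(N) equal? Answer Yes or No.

No

The string 001 is accepted by M but rejected by N.
So L(M) ≠ L(N).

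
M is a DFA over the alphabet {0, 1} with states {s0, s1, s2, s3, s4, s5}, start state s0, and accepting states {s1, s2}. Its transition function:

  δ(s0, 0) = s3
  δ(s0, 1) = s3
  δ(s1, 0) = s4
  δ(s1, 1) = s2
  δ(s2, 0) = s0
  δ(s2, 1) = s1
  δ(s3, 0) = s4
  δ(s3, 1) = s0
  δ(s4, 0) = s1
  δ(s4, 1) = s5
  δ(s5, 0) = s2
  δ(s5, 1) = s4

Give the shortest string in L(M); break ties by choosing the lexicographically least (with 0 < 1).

000

A breadth-first search from s0 reaches an accepting state first via the path s0 → s3 → s4 → s1 on input 000.
No string of length < 3 is accepted (BFS exhausts all shorter strings without reaching an accepting state), and 000 is the lexicographically least accepting string of length 3.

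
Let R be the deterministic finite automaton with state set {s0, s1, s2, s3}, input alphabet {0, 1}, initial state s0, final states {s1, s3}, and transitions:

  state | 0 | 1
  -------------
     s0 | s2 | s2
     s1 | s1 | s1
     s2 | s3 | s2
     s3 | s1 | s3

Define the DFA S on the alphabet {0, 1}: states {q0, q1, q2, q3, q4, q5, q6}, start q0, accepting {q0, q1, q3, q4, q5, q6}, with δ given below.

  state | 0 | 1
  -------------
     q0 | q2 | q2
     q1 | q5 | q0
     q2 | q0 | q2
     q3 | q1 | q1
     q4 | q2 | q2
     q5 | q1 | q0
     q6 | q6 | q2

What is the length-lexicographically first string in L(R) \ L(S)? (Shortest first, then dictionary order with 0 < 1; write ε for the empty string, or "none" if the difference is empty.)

000

The string 000 is accepted by R but not by S.
No shorter string lies in the difference, and 000 is the lexicographically first length-3 string in L(R) \ L(S).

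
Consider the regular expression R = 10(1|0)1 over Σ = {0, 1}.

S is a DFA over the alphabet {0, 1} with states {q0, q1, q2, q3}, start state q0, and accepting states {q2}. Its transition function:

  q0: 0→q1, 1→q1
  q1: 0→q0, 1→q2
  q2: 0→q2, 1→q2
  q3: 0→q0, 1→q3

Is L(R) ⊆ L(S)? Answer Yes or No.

Converting the expression R to a DFA (subset construction, then merging equivalent states) gives the minimal DFA with states {r0, r1, r2, r3, r4, r5}, start state r0, accepting states {r5} and transitions r0: 0→r1, 1→r2; r1: 0→r1, 1→r1; r2: 0→r3, 1→r1; r3: 0→r4, 1→r4; r4: 0→r1, 1→r5; r5: 0→r1, 1→r1.
Exploring the product automaton R × S from the start pair (r0, q0), following both machines on each input symbol, reaches 8 state pairs: (r0, q0), (r1, q1), (r2, q1), (r1, q0), (r1, q2), (r3, q0), (r4, q1), (r5, q2).
R accepts in {r5} and S accepts in {q2}. The reachable pairs whose R-component is accepting are (r5, q2); in each of them the S-component is accepting too, so the product for L(R) \ L(S) (R-component accepting, S-component rejecting) has no reachable accepting pair and the difference is empty.
Hence every string in L(R) is also in L(S).

Yes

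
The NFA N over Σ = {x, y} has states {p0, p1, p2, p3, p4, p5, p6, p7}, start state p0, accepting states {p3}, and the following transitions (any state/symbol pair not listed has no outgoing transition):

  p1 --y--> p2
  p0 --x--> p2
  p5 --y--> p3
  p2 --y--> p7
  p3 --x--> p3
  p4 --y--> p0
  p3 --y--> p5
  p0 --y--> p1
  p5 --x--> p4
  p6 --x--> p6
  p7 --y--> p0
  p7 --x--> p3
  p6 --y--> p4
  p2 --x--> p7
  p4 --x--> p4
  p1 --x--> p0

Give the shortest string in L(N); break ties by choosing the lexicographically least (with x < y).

xxx

A breadth-first search from p0 reaches an accepting state first via the path p0 → p2 → p7 → p3 on input xxx.
No string of length < 3 is accepted (BFS exhausts all shorter strings without reaching an accepting state), and xxx is the lexicographically least accepting string of length 3.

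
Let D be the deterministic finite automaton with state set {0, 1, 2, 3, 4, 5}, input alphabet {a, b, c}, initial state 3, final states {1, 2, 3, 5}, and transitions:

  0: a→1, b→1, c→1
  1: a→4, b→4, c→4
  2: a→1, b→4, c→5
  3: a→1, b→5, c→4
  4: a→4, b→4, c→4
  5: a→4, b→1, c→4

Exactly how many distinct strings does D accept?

4

The useful subgraph on states {1, 3, 5} is acyclic, so L(D) is finite; the longest accepting path visits 3 useful states, giving maximum string length 2.
Counting accepting paths from 3 by length: 1 of length 0, 2 of length 1, 1 of length 2. Total 4.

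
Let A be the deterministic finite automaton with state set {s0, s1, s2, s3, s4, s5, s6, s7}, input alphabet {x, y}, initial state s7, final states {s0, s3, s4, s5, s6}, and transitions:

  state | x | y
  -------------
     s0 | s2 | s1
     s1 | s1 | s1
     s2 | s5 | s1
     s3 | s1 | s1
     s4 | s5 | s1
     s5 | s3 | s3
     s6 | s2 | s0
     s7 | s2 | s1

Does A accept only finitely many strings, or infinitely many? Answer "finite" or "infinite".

finite

The useful states (reachable from s7 and able to reach an accepting state) are {s2, s3, s5, s7}.
Restricted to these states the transition graph has no cycle, so every accepting path has bounded length and L is finite.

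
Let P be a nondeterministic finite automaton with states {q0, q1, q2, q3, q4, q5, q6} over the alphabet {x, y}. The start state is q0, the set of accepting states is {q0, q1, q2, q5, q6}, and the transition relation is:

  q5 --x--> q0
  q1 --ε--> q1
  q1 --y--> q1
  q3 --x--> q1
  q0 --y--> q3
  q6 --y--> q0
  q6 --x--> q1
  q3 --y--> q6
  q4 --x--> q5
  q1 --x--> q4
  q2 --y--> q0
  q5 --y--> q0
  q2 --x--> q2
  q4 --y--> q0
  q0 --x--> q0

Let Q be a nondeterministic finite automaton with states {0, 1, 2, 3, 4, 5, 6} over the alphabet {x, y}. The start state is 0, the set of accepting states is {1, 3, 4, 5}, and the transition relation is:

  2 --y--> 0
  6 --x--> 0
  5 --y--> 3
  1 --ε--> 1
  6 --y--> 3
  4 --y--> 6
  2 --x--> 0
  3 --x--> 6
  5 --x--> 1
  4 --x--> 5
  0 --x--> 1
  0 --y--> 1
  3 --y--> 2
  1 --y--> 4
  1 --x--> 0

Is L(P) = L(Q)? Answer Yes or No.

No

The empty string ε is accepted by P but rejected by Q.
So L(P) ≠ L(Q).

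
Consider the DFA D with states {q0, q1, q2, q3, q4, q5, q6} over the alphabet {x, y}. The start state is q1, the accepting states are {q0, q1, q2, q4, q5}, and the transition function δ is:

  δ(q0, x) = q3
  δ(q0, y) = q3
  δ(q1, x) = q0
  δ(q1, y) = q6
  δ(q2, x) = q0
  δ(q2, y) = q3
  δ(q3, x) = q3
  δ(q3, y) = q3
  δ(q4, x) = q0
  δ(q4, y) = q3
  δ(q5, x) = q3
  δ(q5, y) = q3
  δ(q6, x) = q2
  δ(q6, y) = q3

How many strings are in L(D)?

4

The useful subgraph on states {q0, q1, q2, q6} is acyclic, so L(D) is finite; the longest accepting path visits 4 useful states, giving maximum string length 3.
Counting accepting paths from q1 by length: 1 of length 0, 1 of length 1, 1 of length 2, 1 of length 3. Total 4.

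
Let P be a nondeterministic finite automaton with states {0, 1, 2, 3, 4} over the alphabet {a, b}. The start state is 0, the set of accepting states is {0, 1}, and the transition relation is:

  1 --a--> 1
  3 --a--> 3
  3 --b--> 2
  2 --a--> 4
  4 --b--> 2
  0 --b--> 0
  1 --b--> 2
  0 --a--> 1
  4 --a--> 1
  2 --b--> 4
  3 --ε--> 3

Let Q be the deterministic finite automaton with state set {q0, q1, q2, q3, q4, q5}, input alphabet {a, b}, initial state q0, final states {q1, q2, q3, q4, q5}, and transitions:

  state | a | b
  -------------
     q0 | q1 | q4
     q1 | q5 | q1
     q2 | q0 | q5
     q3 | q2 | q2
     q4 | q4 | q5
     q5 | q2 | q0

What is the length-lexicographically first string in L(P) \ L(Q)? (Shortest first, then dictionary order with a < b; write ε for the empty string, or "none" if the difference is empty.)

The empty string ε is accepted by P but not by Q.
Since ε is the unique shortest string, it is the required witness.

ε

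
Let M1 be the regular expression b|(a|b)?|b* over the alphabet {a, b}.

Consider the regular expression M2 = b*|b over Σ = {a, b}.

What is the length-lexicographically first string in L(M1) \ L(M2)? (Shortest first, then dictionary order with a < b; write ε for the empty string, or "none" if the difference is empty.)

a

The string a is accepted by M1 but not by M2.
No shorter string lies in the difference, and a is the lexicographically first length-1 string in L(M1) \ L(M2).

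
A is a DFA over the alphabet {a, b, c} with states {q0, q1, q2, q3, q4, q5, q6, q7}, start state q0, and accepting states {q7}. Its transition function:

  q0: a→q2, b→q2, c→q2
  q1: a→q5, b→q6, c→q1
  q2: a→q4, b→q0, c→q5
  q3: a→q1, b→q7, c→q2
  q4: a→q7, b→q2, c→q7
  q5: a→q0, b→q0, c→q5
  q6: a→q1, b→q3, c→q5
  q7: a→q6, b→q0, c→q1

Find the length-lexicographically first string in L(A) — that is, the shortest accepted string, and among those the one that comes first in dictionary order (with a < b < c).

A breadth-first search from q0 reaches an accepting state first via the path q0 → q2 → q4 → q7 on input aaa.
No string of length < 3 is accepted (BFS exhausts all shorter strings without reaching an accepting state), and aaa is the lexicographically least accepting string of length 3.

aaa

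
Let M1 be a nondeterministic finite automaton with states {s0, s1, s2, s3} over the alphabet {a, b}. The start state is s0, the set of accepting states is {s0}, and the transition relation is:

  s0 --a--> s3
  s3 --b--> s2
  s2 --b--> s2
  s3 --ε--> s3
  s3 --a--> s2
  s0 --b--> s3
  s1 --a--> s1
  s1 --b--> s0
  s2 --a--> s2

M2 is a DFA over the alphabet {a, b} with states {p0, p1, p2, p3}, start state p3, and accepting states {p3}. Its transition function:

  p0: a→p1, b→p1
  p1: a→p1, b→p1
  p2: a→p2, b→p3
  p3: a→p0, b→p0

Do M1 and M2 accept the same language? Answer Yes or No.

Exploring the product automaton M1 × M2 from the start pair (s0, p3), following both machines on each input symbol, reaches 3 state pairs: (s0, p3), (s3, p0), (s2, p1).
M1 accepts in {s0} and M2 accepts in {p3}. In every reachable pair the two components are either both accepting — (s0, p3) — or both non-accepting, so no string is accepted by exactly one of the machines: L(M1) \ L(M2) and L(M2) \ L(M1) are both empty.
Hence every string is accepted by M1 iff it is accepted by M2, and the two languages coincide.

Yes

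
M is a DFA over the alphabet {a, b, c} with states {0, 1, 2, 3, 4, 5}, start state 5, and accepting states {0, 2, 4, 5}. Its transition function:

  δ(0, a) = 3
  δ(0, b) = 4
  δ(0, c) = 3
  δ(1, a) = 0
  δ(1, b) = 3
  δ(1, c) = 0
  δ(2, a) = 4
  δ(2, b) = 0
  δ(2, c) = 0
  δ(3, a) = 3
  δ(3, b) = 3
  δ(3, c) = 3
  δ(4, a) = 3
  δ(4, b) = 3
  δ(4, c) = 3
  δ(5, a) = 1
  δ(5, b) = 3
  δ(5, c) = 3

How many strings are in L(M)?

The useful subgraph on states {0, 1, 4, 5} is acyclic, so L(M) is finite; the longest accepting path visits 4 useful states, giving maximum string length 3.
Counting accepting paths from 5 by length: 1 of length 0, 2 of length 2, 2 of length 3. Total 5.

5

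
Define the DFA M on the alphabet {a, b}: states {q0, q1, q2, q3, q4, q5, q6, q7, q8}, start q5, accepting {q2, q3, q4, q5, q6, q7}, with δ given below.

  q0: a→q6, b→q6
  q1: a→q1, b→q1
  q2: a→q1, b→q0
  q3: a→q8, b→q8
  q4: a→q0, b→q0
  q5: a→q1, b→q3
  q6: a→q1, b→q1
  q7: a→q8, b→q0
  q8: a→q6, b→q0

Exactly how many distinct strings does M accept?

8

The useful subgraph on states {q0, q3, q5, q6, q8} is acyclic, so L(M) is finite; the longest accepting path visits 5 useful states, giving maximum string length 4.
Counting accepting paths from q5 by length: 1 of length 0, 1 of length 1, 2 of length 3, 4 of length 4. Total 8.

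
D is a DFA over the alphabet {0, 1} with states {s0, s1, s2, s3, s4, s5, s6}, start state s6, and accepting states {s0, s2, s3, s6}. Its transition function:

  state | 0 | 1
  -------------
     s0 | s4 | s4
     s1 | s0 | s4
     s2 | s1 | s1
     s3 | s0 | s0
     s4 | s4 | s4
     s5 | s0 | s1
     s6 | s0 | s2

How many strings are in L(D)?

5

The useful subgraph on states {s0, s1, s2, s6} is acyclic, so L(D) is finite; the longest accepting path visits 4 useful states, giving maximum string length 3.
Counting accepting paths from s6 by length: 1 of length 0, 2 of length 1, 2 of length 3. Total 5.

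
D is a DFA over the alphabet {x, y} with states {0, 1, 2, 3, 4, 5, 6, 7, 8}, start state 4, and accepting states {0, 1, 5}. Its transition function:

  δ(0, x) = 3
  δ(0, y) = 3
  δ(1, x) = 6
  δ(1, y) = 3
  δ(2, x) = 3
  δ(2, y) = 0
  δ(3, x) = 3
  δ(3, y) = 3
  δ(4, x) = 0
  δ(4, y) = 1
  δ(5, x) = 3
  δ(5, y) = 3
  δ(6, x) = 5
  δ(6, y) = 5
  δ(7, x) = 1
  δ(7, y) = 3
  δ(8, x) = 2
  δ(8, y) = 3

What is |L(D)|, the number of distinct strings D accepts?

The useful subgraph on states {0, 1, 4, 5, 6} is acyclic, so L(D) is finite; the longest accepting path visits 4 useful states, giving maximum string length 3.
Counting accepting paths from 4 by length: 2 of length 1, 2 of length 3. Total 4.

4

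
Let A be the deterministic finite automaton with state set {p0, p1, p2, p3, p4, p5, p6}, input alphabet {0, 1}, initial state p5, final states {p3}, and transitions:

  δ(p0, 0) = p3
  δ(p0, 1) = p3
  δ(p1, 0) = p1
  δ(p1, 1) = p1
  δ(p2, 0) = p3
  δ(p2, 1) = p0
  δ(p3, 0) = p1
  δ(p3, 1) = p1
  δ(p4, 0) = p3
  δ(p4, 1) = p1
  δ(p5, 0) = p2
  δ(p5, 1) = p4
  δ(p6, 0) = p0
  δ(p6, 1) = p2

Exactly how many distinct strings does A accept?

4

The useful subgraph on states {p0, p2, p3, p4, p5} is acyclic, so L(A) is finite; the longest accepting path visits 4 useful states, giving maximum string length 3.
Counting accepting paths from p5 by length: 2 of length 2, 2 of length 3. Total 4.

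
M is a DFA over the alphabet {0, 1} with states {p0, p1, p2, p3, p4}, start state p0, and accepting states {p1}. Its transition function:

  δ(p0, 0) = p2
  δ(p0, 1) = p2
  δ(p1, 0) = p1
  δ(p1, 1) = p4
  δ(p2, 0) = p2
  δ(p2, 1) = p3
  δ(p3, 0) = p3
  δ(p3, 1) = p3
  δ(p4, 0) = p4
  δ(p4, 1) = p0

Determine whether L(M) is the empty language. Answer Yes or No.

The states reachable from the start state are {p0, p2, p3}.
None of the accepting states {p1} is reachable, so no string is accepted and L(M) = ∅.

Yes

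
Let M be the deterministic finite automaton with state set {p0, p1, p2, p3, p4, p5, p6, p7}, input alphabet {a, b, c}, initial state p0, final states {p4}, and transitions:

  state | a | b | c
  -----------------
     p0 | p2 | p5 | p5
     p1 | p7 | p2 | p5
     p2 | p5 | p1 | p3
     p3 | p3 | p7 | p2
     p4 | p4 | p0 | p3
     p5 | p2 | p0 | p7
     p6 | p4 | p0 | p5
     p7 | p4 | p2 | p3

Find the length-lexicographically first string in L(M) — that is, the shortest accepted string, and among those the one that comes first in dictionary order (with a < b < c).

bca

A breadth-first search from p0 reaches an accepting state first via the path p0 → p5 → p7 → p4 on input bca.
No string of length < 3 is accepted (BFS exhausts all shorter strings without reaching an accepting state), and bca is the lexicographically least accepting string of length 3.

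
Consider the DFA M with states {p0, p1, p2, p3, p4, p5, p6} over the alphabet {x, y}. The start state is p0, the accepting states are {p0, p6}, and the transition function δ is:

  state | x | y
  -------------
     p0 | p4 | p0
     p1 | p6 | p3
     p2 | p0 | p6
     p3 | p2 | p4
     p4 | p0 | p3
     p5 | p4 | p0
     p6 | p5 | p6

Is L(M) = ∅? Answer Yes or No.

No

The empty string ε is accepted: the run p0 ends in the accepting state p0.
Since at least one string is accepted, L(M) is not empty.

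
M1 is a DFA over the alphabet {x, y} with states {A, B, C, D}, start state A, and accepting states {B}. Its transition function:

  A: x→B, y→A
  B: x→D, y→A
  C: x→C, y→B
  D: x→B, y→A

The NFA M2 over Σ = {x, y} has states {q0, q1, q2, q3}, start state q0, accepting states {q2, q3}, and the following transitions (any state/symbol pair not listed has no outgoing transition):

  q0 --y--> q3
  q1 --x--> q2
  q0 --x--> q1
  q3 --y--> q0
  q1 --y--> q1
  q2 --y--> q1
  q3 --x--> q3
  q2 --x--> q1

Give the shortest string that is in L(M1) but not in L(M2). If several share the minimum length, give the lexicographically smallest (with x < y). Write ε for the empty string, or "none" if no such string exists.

x

The string x is accepted by M1 but not by M2.
No shorter string lies in the difference, and x is the lexicographically first length-1 string in L(M1) \ L(M2).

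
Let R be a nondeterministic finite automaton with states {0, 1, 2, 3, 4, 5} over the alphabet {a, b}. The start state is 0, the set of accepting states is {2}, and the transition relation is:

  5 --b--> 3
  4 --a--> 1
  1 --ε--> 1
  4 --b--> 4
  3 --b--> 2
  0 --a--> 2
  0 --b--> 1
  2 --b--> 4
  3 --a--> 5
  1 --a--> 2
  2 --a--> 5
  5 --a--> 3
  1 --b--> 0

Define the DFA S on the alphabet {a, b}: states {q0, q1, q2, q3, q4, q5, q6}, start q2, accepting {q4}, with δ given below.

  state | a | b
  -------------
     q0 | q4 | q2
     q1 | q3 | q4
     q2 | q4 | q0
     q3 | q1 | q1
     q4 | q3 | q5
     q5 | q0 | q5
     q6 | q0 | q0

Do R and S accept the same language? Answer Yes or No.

Exploring the product automaton R × S from the start pair (0, q2), following both machines on each input symbol, reaches 6 state pairs: (0, q2), (2, q4), (1, q0), (5, q3), (4, q5), (3, q1).
R accepts in {2} and S accepts in {q4}. In every reachable pair the two components are either both accepting — (2, q4) — or both non-accepting, so no string is accepted by exactly one of the machines: L(R) \ L(S) and L(S) \ L(R) are both empty.
Hence every string is accepted by R iff it is accepted by S, and the two languages coincide.

Yes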